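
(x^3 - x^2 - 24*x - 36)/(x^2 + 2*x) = x - 3 - 18/x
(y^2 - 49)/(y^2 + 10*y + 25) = (y^2 - 49)/(y^2 + 10*y + 25)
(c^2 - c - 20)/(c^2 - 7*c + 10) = (c + 4)/(c - 2)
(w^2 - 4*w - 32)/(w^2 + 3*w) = (w^2 - 4*w - 32)/(w*(w + 3))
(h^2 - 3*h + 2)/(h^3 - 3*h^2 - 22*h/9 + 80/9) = 9*(h - 1)/(9*h^2 - 9*h - 40)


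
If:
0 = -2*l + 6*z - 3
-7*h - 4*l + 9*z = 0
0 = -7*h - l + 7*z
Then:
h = 57/98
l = 3/7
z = 9/14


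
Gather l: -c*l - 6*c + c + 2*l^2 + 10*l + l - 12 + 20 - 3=-5*c + 2*l^2 + l*(11 - c) + 5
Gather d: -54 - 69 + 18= -105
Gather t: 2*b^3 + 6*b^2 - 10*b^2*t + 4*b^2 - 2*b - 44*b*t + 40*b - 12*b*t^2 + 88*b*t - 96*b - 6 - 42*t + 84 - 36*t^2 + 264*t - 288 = 2*b^3 + 10*b^2 - 58*b + t^2*(-12*b - 36) + t*(-10*b^2 + 44*b + 222) - 210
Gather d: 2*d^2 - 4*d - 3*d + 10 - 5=2*d^2 - 7*d + 5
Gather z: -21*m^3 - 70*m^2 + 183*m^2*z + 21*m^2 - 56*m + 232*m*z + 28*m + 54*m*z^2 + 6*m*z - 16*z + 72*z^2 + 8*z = -21*m^3 - 49*m^2 - 28*m + z^2*(54*m + 72) + z*(183*m^2 + 238*m - 8)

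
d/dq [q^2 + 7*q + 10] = 2*q + 7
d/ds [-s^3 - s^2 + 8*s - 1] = -3*s^2 - 2*s + 8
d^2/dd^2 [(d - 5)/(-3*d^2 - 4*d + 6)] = 2*(-4*(d - 5)*(3*d + 2)^2 + (9*d - 11)*(3*d^2 + 4*d - 6))/(3*d^2 + 4*d - 6)^3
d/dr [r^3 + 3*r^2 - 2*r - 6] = 3*r^2 + 6*r - 2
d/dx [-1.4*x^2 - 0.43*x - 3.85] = -2.8*x - 0.43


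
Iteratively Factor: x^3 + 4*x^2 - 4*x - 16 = (x + 2)*(x^2 + 2*x - 8) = (x - 2)*(x + 2)*(x + 4)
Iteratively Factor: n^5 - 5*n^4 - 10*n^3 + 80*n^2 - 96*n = (n - 2)*(n^4 - 3*n^3 - 16*n^2 + 48*n) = (n - 4)*(n - 2)*(n^3 + n^2 - 12*n) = n*(n - 4)*(n - 2)*(n^2 + n - 12) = n*(n - 4)*(n - 3)*(n - 2)*(n + 4)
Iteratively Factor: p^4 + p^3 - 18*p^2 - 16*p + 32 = (p - 4)*(p^3 + 5*p^2 + 2*p - 8) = (p - 4)*(p + 4)*(p^2 + p - 2) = (p - 4)*(p - 1)*(p + 4)*(p + 2)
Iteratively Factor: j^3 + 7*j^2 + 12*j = (j + 3)*(j^2 + 4*j) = (j + 3)*(j + 4)*(j)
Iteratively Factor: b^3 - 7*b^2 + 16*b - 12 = (b - 2)*(b^2 - 5*b + 6) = (b - 2)^2*(b - 3)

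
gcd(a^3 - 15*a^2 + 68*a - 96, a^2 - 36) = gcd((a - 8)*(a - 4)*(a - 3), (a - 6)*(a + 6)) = 1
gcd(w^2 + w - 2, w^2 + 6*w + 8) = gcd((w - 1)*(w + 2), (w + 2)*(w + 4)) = w + 2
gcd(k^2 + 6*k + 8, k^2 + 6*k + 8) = k^2 + 6*k + 8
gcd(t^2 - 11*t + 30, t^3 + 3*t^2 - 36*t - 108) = t - 6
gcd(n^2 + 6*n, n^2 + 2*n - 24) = n + 6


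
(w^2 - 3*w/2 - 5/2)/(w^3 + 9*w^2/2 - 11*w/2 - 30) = (w + 1)/(w^2 + 7*w + 12)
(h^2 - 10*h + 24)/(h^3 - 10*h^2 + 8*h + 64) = (h - 6)/(h^2 - 6*h - 16)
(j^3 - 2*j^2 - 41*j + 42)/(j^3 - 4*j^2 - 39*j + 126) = (j - 1)/(j - 3)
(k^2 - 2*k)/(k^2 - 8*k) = (k - 2)/(k - 8)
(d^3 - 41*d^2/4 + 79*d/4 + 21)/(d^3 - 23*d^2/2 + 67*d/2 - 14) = (4*d + 3)/(2*(2*d - 1))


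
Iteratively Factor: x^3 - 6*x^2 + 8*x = (x)*(x^2 - 6*x + 8) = x*(x - 4)*(x - 2)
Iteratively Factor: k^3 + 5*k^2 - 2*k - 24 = (k - 2)*(k^2 + 7*k + 12) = (k - 2)*(k + 3)*(k + 4)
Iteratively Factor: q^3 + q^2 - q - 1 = (q + 1)*(q^2 - 1) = (q - 1)*(q + 1)*(q + 1)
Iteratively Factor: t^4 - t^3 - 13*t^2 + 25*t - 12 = (t - 3)*(t^3 + 2*t^2 - 7*t + 4) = (t - 3)*(t - 1)*(t^2 + 3*t - 4) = (t - 3)*(t - 1)*(t + 4)*(t - 1)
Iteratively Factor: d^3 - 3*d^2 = (d)*(d^2 - 3*d) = d^2*(d - 3)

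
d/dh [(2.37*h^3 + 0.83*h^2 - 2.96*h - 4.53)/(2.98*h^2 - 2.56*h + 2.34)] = (7.0626*h^4 - 12.1344*h^3 + 23.3334*h^2 + 30.8832*h - 18.5232)/(8.8804*h^4 - 15.2576*h^3 + 20.5*h^2 - 11.9808*h + 5.4756)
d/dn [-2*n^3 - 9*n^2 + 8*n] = -6*n^2 - 18*n + 8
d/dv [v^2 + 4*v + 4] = 2*v + 4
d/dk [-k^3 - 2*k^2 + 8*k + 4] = -3*k^2 - 4*k + 8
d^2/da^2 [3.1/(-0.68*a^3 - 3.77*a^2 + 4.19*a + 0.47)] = ((12.648*a + 23.374)*(0.68*a^3 + 3.77*a^2 - 4.19*a - 0.47) - 3.1*(2.04*a^2 + 7.54*a - 4.19)*(4.08*a^2 + 15.08*a - 8.38))/(0.68*a^3 + 3.77*a^2 - 4.19*a - 0.47)^3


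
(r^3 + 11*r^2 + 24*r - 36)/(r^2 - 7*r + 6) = (r^2 + 12*r + 36)/(r - 6)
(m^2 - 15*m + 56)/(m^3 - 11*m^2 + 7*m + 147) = (m - 8)/(m^2 - 4*m - 21)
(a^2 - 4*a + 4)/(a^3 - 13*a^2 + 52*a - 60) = (a - 2)/(a^2 - 11*a + 30)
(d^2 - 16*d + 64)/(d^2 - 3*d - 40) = (d - 8)/(d + 5)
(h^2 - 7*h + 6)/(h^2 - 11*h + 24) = (h^2 - 7*h + 6)/(h^2 - 11*h + 24)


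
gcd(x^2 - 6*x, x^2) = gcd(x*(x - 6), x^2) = x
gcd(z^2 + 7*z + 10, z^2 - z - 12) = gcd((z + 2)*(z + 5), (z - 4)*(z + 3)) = 1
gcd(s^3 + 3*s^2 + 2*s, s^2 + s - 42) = 1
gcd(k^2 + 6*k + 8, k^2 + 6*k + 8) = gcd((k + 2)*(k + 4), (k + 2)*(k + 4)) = k^2 + 6*k + 8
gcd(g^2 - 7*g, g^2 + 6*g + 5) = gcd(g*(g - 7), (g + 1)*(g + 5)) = 1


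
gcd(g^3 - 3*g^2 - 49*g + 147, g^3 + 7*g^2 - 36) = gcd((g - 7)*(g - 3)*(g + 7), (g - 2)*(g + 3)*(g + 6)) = 1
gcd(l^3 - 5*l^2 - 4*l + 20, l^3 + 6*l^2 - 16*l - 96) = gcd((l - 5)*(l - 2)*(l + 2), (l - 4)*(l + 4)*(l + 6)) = 1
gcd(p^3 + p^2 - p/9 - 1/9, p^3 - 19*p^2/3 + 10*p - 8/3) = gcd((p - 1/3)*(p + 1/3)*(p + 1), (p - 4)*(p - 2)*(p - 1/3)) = p - 1/3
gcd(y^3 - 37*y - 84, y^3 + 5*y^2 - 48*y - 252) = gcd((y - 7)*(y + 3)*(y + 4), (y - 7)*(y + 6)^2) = y - 7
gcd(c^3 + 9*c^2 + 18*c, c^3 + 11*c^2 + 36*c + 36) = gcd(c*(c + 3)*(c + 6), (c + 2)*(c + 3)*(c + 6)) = c^2 + 9*c + 18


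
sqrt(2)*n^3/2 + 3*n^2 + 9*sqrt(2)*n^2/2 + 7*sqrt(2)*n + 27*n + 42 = (n + 7)*(n + 3*sqrt(2))*(sqrt(2)*n/2 + sqrt(2))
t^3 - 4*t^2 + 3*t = t*(t - 3)*(t - 1)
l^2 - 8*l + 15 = (l - 5)*(l - 3)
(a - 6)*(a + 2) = a^2 - 4*a - 12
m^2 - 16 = (m - 4)*(m + 4)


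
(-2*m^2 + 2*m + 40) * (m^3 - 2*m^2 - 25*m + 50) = -2*m^5 + 6*m^4 + 86*m^3 - 230*m^2 - 900*m + 2000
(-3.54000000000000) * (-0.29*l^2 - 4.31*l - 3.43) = 1.0266*l^2 + 15.2574*l + 12.1422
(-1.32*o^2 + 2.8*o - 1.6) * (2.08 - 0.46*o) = 0.6072*o^3 - 4.0336*o^2 + 6.56*o - 3.328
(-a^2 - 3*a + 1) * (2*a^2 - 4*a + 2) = -2*a^4 - 2*a^3 + 12*a^2 - 10*a + 2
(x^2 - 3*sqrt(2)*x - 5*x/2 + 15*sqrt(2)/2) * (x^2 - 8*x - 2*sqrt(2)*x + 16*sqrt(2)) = x^4 - 21*x^3/2 - 5*sqrt(2)*x^3 + 32*x^2 + 105*sqrt(2)*x^2/2 - 100*sqrt(2)*x - 126*x + 240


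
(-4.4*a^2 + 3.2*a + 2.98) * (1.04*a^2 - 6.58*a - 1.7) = -4.576*a^4 + 32.28*a^3 - 10.4768*a^2 - 25.0484*a - 5.066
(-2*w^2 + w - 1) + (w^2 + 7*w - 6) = -w^2 + 8*w - 7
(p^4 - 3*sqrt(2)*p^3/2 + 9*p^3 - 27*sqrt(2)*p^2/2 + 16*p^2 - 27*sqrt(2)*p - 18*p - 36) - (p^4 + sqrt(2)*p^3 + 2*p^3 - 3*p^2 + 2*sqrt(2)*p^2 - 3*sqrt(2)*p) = -5*sqrt(2)*p^3/2 + 7*p^3 - 31*sqrt(2)*p^2/2 + 19*p^2 - 24*sqrt(2)*p - 18*p - 36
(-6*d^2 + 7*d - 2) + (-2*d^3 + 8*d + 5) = -2*d^3 - 6*d^2 + 15*d + 3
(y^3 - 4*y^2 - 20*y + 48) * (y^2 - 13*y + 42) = y^5 - 17*y^4 + 74*y^3 + 140*y^2 - 1464*y + 2016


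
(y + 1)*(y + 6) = y^2 + 7*y + 6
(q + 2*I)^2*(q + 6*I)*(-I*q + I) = -I*q^4 + 10*q^3 + I*q^3 - 10*q^2 + 28*I*q^2 - 24*q - 28*I*q + 24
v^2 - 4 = (v - 2)*(v + 2)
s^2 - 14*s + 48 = (s - 8)*(s - 6)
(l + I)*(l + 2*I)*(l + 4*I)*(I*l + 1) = I*l^4 - 6*l^3 - 7*I*l^2 - 6*l - 8*I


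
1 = 1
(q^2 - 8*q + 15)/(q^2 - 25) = (q - 3)/(q + 5)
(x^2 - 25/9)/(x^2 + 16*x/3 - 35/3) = (x + 5/3)/(x + 7)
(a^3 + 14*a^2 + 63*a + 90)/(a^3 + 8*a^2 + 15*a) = (a + 6)/a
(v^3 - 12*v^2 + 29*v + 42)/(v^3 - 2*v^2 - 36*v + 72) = (v^2 - 6*v - 7)/(v^2 + 4*v - 12)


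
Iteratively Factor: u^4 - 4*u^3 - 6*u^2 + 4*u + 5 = (u + 1)*(u^3 - 5*u^2 - u + 5) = (u - 1)*(u + 1)*(u^2 - 4*u - 5) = (u - 5)*(u - 1)*(u + 1)*(u + 1)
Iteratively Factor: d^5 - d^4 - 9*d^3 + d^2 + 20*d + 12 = (d + 1)*(d^4 - 2*d^3 - 7*d^2 + 8*d + 12) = (d + 1)*(d + 2)*(d^3 - 4*d^2 + d + 6) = (d - 2)*(d + 1)*(d + 2)*(d^2 - 2*d - 3) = (d - 3)*(d - 2)*(d + 1)*(d + 2)*(d + 1)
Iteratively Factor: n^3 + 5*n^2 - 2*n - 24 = (n + 3)*(n^2 + 2*n - 8) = (n + 3)*(n + 4)*(n - 2)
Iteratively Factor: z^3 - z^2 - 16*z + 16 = (z - 4)*(z^2 + 3*z - 4) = (z - 4)*(z + 4)*(z - 1)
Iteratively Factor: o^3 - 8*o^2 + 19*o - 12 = (o - 4)*(o^2 - 4*o + 3) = (o - 4)*(o - 1)*(o - 3)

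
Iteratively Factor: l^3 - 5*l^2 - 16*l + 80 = (l + 4)*(l^2 - 9*l + 20) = (l - 5)*(l + 4)*(l - 4)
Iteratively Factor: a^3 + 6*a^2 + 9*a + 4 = (a + 4)*(a^2 + 2*a + 1) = (a + 1)*(a + 4)*(a + 1)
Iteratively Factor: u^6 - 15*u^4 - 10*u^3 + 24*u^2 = (u)*(u^5 - 15*u^3 - 10*u^2 + 24*u) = u*(u + 2)*(u^4 - 2*u^3 - 11*u^2 + 12*u) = u*(u - 1)*(u + 2)*(u^3 - u^2 - 12*u) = u*(u - 1)*(u + 2)*(u + 3)*(u^2 - 4*u) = u*(u - 4)*(u - 1)*(u + 2)*(u + 3)*(u)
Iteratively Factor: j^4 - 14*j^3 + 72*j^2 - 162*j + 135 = (j - 3)*(j^3 - 11*j^2 + 39*j - 45) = (j - 3)^2*(j^2 - 8*j + 15) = (j - 3)^3*(j - 5)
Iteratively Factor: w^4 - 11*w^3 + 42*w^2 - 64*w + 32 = (w - 1)*(w^3 - 10*w^2 + 32*w - 32) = (w - 4)*(w - 1)*(w^2 - 6*w + 8) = (w - 4)^2*(w - 1)*(w - 2)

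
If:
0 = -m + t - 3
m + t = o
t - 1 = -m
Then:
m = -1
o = 1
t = 2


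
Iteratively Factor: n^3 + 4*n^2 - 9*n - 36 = (n + 3)*(n^2 + n - 12) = (n + 3)*(n + 4)*(n - 3)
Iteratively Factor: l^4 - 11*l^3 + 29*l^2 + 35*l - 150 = (l - 5)*(l^3 - 6*l^2 - l + 30) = (l - 5)*(l + 2)*(l^2 - 8*l + 15) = (l - 5)^2*(l + 2)*(l - 3)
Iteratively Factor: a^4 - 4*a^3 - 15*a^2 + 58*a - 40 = (a + 4)*(a^3 - 8*a^2 + 17*a - 10) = (a - 1)*(a + 4)*(a^2 - 7*a + 10) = (a - 2)*(a - 1)*(a + 4)*(a - 5)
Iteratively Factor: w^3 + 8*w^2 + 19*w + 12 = (w + 4)*(w^2 + 4*w + 3) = (w + 3)*(w + 4)*(w + 1)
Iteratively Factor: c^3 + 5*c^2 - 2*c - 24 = (c + 3)*(c^2 + 2*c - 8) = (c - 2)*(c + 3)*(c + 4)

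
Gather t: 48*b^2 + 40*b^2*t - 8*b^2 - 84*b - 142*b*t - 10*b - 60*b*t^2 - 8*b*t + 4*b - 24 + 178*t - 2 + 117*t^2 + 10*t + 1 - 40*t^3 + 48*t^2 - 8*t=40*b^2 - 90*b - 40*t^3 + t^2*(165 - 60*b) + t*(40*b^2 - 150*b + 180) - 25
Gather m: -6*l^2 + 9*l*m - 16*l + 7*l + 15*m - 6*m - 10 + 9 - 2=-6*l^2 - 9*l + m*(9*l + 9) - 3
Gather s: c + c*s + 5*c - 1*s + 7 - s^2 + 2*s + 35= 6*c - s^2 + s*(c + 1) + 42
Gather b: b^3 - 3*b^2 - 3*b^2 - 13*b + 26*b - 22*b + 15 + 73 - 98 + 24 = b^3 - 6*b^2 - 9*b + 14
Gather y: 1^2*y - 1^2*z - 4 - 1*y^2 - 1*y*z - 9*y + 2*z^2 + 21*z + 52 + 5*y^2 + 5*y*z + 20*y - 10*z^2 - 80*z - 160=4*y^2 + y*(4*z + 12) - 8*z^2 - 60*z - 112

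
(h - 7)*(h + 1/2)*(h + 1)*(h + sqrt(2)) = h^4 - 11*h^3/2 + sqrt(2)*h^3 - 10*h^2 - 11*sqrt(2)*h^2/2 - 10*sqrt(2)*h - 7*h/2 - 7*sqrt(2)/2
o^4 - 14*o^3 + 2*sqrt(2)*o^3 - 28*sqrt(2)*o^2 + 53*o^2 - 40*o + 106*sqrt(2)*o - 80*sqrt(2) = (o - 8)*(o - 5)*(o - 1)*(o + 2*sqrt(2))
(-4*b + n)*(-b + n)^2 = -4*b^3 + 9*b^2*n - 6*b*n^2 + n^3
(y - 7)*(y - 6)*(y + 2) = y^3 - 11*y^2 + 16*y + 84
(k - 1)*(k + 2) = k^2 + k - 2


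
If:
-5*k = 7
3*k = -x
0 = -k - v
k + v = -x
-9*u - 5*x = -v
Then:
No Solution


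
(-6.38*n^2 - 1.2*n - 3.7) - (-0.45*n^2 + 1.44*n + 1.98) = -5.93*n^2 - 2.64*n - 5.68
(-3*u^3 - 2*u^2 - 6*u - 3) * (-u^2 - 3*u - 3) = 3*u^5 + 11*u^4 + 21*u^3 + 27*u^2 + 27*u + 9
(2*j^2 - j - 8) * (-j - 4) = -2*j^3 - 7*j^2 + 12*j + 32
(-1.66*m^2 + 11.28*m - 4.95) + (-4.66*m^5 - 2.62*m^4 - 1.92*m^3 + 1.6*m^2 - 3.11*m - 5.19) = -4.66*m^5 - 2.62*m^4 - 1.92*m^3 - 0.0599999999999998*m^2 + 8.17*m - 10.14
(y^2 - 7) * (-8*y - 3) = -8*y^3 - 3*y^2 + 56*y + 21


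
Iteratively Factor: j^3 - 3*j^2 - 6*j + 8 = (j + 2)*(j^2 - 5*j + 4) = (j - 4)*(j + 2)*(j - 1)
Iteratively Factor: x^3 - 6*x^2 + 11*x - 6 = (x - 3)*(x^2 - 3*x + 2) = (x - 3)*(x - 2)*(x - 1)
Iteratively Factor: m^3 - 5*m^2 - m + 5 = (m - 5)*(m^2 - 1) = (m - 5)*(m + 1)*(m - 1)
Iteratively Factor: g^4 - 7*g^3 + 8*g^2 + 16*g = (g - 4)*(g^3 - 3*g^2 - 4*g) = (g - 4)*(g + 1)*(g^2 - 4*g) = g*(g - 4)*(g + 1)*(g - 4)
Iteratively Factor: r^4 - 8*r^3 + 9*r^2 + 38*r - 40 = (r - 4)*(r^3 - 4*r^2 - 7*r + 10) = (r - 4)*(r + 2)*(r^2 - 6*r + 5) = (r - 5)*(r - 4)*(r + 2)*(r - 1)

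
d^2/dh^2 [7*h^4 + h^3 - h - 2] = 6*h*(14*h + 1)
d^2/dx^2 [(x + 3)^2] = 2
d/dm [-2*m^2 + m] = 1 - 4*m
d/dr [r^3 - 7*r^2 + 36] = r*(3*r - 14)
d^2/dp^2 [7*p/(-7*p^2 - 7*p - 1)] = 98*(-7*p*(2*p + 1)^2 + (3*p + 1)*(7*p^2 + 7*p + 1))/(7*p^2 + 7*p + 1)^3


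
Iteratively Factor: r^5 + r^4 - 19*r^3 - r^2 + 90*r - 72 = (r - 1)*(r^4 + 2*r^3 - 17*r^2 - 18*r + 72) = (r - 2)*(r - 1)*(r^3 + 4*r^2 - 9*r - 36) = (r - 2)*(r - 1)*(r + 3)*(r^2 + r - 12) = (r - 3)*(r - 2)*(r - 1)*(r + 3)*(r + 4)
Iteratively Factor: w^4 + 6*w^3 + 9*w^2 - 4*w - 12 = (w - 1)*(w^3 + 7*w^2 + 16*w + 12) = (w - 1)*(w + 2)*(w^2 + 5*w + 6) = (w - 1)*(w + 2)^2*(w + 3)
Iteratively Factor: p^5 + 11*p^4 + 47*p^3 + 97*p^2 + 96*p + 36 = (p + 1)*(p^4 + 10*p^3 + 37*p^2 + 60*p + 36) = (p + 1)*(p + 3)*(p^3 + 7*p^2 + 16*p + 12) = (p + 1)*(p + 2)*(p + 3)*(p^2 + 5*p + 6) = (p + 1)*(p + 2)*(p + 3)^2*(p + 2)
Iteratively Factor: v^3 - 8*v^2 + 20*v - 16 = (v - 2)*(v^2 - 6*v + 8) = (v - 4)*(v - 2)*(v - 2)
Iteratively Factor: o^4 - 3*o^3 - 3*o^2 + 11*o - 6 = (o + 2)*(o^3 - 5*o^2 + 7*o - 3) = (o - 1)*(o + 2)*(o^2 - 4*o + 3) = (o - 1)^2*(o + 2)*(o - 3)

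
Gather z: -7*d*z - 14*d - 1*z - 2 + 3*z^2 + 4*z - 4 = -14*d + 3*z^2 + z*(3 - 7*d) - 6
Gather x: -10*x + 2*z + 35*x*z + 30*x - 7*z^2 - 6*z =x*(35*z + 20) - 7*z^2 - 4*z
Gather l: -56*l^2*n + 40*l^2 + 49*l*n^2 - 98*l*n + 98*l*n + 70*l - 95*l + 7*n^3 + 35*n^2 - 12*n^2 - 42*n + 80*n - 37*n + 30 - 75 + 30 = l^2*(40 - 56*n) + l*(49*n^2 - 25) + 7*n^3 + 23*n^2 + n - 15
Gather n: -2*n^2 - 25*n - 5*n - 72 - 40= -2*n^2 - 30*n - 112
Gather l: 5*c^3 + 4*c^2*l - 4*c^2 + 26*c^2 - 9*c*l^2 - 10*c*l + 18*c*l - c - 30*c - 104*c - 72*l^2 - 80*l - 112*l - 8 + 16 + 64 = 5*c^3 + 22*c^2 - 135*c + l^2*(-9*c - 72) + l*(4*c^2 + 8*c - 192) + 72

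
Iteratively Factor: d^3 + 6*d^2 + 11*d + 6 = (d + 3)*(d^2 + 3*d + 2) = (d + 2)*(d + 3)*(d + 1)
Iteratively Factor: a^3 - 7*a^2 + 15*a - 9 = (a - 1)*(a^2 - 6*a + 9) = (a - 3)*(a - 1)*(a - 3)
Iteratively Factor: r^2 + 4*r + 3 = (r + 3)*(r + 1)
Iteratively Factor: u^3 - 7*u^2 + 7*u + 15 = (u + 1)*(u^2 - 8*u + 15) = (u - 5)*(u + 1)*(u - 3)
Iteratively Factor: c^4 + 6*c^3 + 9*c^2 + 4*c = (c)*(c^3 + 6*c^2 + 9*c + 4) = c*(c + 4)*(c^2 + 2*c + 1) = c*(c + 1)*(c + 4)*(c + 1)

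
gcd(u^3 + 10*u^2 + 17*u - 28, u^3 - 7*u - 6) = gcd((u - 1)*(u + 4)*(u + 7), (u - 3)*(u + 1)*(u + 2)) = 1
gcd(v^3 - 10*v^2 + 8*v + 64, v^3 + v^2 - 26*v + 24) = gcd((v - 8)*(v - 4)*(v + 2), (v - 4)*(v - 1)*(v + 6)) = v - 4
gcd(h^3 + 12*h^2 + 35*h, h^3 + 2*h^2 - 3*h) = h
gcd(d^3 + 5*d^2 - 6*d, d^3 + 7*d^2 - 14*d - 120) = d + 6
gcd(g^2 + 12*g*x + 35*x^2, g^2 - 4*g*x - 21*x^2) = 1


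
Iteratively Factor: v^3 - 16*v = (v)*(v^2 - 16) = v*(v + 4)*(v - 4)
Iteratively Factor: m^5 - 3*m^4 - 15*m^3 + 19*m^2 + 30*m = (m)*(m^4 - 3*m^3 - 15*m^2 + 19*m + 30) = m*(m - 2)*(m^3 - m^2 - 17*m - 15) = m*(m - 2)*(m + 3)*(m^2 - 4*m - 5) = m*(m - 5)*(m - 2)*(m + 3)*(m + 1)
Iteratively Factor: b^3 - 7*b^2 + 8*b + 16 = (b - 4)*(b^2 - 3*b - 4) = (b - 4)*(b + 1)*(b - 4)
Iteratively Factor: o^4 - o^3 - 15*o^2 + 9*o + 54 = (o - 3)*(o^3 + 2*o^2 - 9*o - 18) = (o - 3)^2*(o^2 + 5*o + 6) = (o - 3)^2*(o + 3)*(o + 2)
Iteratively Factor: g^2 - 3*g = (g - 3)*(g)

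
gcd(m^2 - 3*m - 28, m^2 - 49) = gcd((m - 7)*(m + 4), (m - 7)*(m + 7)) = m - 7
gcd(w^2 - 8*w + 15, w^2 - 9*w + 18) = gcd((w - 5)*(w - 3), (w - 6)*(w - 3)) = w - 3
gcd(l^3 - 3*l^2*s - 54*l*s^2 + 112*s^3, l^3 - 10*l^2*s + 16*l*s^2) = l^2 - 10*l*s + 16*s^2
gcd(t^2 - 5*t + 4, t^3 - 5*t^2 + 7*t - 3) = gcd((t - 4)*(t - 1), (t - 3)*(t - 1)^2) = t - 1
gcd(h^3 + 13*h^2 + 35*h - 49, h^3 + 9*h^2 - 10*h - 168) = h + 7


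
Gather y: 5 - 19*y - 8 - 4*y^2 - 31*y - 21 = -4*y^2 - 50*y - 24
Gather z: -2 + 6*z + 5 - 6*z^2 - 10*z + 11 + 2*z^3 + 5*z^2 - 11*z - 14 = 2*z^3 - z^2 - 15*z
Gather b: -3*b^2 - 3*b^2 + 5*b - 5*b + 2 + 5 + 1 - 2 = 6 - 6*b^2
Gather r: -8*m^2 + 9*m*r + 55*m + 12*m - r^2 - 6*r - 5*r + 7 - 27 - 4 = -8*m^2 + 67*m - r^2 + r*(9*m - 11) - 24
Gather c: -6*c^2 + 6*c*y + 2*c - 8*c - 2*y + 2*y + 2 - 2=-6*c^2 + c*(6*y - 6)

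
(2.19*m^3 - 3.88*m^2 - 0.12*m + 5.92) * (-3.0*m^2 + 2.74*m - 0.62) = -6.57*m^5 + 17.6406*m^4 - 11.629*m^3 - 15.6832*m^2 + 16.2952*m - 3.6704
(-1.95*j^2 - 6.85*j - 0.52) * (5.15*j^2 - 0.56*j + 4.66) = -10.0425*j^4 - 34.1855*j^3 - 7.929*j^2 - 31.6298*j - 2.4232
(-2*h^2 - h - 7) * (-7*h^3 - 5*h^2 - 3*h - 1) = 14*h^5 + 17*h^4 + 60*h^3 + 40*h^2 + 22*h + 7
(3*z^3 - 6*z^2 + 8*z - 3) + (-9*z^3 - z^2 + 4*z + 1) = -6*z^3 - 7*z^2 + 12*z - 2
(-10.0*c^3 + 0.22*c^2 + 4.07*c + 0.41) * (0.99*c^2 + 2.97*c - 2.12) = -9.9*c^5 - 29.4822*c^4 + 25.8827*c^3 + 12.0274*c^2 - 7.4107*c - 0.8692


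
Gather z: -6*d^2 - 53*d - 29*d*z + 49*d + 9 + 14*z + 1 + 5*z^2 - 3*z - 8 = -6*d^2 - 4*d + 5*z^2 + z*(11 - 29*d) + 2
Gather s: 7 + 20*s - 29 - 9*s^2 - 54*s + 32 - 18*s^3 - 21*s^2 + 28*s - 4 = -18*s^3 - 30*s^2 - 6*s + 6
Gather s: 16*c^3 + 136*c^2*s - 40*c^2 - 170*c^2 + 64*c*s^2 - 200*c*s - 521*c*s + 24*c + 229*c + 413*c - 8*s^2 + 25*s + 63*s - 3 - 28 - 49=16*c^3 - 210*c^2 + 666*c + s^2*(64*c - 8) + s*(136*c^2 - 721*c + 88) - 80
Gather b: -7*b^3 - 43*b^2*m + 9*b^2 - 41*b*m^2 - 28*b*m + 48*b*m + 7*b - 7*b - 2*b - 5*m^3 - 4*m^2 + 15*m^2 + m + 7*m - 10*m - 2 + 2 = -7*b^3 + b^2*(9 - 43*m) + b*(-41*m^2 + 20*m - 2) - 5*m^3 + 11*m^2 - 2*m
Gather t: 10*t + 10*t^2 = 10*t^2 + 10*t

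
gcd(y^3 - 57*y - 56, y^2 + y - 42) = y + 7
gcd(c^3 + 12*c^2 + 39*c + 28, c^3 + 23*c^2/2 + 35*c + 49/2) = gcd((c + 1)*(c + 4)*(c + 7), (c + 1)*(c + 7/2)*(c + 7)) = c^2 + 8*c + 7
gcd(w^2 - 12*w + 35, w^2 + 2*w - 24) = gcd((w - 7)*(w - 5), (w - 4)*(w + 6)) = 1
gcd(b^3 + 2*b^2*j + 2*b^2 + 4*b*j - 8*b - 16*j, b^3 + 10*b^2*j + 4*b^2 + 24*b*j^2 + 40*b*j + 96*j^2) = b + 4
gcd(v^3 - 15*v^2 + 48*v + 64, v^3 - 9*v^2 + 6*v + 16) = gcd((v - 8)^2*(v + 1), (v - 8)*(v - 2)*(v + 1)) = v^2 - 7*v - 8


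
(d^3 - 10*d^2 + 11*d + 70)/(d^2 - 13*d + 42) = (d^2 - 3*d - 10)/(d - 6)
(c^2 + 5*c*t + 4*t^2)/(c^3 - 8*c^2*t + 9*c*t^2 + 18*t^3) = (c + 4*t)/(c^2 - 9*c*t + 18*t^2)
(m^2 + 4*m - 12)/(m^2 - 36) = (m - 2)/(m - 6)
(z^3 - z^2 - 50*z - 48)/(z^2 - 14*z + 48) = (z^2 + 7*z + 6)/(z - 6)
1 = 1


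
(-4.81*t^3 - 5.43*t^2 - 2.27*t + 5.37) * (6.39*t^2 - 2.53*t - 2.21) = -30.7359*t^5 - 22.5284*t^4 + 9.8627*t^3 + 52.0577*t^2 - 8.5694*t - 11.8677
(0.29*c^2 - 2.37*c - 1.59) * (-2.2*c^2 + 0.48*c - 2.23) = -0.638*c^4 + 5.3532*c^3 + 1.7137*c^2 + 4.5219*c + 3.5457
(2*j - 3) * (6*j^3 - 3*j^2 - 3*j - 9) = 12*j^4 - 24*j^3 + 3*j^2 - 9*j + 27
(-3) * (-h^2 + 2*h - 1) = 3*h^2 - 6*h + 3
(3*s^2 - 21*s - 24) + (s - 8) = 3*s^2 - 20*s - 32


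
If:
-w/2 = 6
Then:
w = -12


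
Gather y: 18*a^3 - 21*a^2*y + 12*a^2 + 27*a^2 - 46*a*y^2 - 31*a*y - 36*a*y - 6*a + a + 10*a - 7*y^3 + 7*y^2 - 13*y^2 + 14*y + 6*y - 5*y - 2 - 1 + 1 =18*a^3 + 39*a^2 + 5*a - 7*y^3 + y^2*(-46*a - 6) + y*(-21*a^2 - 67*a + 15) - 2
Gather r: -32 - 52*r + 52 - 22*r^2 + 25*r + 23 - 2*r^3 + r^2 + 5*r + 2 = -2*r^3 - 21*r^2 - 22*r + 45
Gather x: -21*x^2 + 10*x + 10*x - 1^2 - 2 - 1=-21*x^2 + 20*x - 4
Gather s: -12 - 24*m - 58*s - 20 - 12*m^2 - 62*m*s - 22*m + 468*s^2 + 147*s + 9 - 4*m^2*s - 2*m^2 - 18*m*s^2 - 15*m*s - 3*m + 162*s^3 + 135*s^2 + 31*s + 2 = -14*m^2 - 49*m + 162*s^3 + s^2*(603 - 18*m) + s*(-4*m^2 - 77*m + 120) - 21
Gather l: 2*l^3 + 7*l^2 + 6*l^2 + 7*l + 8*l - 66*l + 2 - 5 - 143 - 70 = 2*l^3 + 13*l^2 - 51*l - 216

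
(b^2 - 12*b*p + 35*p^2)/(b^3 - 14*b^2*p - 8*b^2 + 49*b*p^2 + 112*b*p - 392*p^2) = (-b + 5*p)/(-b^2 + 7*b*p + 8*b - 56*p)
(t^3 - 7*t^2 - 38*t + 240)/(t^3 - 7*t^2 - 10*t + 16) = (t^2 + t - 30)/(t^2 + t - 2)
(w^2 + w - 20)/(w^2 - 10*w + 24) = (w + 5)/(w - 6)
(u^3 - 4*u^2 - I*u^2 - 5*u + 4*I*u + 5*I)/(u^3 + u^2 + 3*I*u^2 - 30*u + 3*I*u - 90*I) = (u^2 + u*(1 - I) - I)/(u^2 + 3*u*(2 + I) + 18*I)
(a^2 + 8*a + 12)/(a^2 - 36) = (a + 2)/(a - 6)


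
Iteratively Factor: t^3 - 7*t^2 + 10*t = (t)*(t^2 - 7*t + 10) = t*(t - 2)*(t - 5)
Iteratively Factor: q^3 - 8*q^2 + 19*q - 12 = (q - 3)*(q^2 - 5*q + 4) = (q - 4)*(q - 3)*(q - 1)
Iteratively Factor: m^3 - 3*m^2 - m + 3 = (m + 1)*(m^2 - 4*m + 3) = (m - 3)*(m + 1)*(m - 1)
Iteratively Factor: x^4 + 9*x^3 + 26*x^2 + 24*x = (x + 2)*(x^3 + 7*x^2 + 12*x) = (x + 2)*(x + 4)*(x^2 + 3*x) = x*(x + 2)*(x + 4)*(x + 3)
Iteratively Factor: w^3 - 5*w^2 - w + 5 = (w + 1)*(w^2 - 6*w + 5) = (w - 5)*(w + 1)*(w - 1)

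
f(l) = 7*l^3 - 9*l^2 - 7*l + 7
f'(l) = 21*l^2 - 18*l - 7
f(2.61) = 51.88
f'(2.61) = 89.07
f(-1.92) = -62.28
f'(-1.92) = 104.97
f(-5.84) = -1653.31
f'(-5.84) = 814.34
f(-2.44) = -131.19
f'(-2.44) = 161.95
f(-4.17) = -627.89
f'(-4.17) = 433.23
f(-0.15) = 7.82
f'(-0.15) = -3.83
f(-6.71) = -2466.03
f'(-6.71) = 1059.29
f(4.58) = 458.66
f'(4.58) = 351.06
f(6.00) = 1153.00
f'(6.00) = 641.00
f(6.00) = 1153.00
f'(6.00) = 641.00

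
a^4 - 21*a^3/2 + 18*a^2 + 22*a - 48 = (a - 8)*(a - 2)^2*(a + 3/2)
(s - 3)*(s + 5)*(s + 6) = s^3 + 8*s^2 - 3*s - 90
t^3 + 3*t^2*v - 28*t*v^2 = t*(t - 4*v)*(t + 7*v)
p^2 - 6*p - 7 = (p - 7)*(p + 1)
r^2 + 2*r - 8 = (r - 2)*(r + 4)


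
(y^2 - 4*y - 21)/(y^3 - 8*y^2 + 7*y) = (y + 3)/(y*(y - 1))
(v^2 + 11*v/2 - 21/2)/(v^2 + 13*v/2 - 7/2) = (2*v - 3)/(2*v - 1)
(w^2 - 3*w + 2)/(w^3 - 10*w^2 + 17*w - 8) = (w - 2)/(w^2 - 9*w + 8)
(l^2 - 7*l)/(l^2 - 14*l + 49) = l/(l - 7)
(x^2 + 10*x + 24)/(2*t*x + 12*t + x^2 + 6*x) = (x + 4)/(2*t + x)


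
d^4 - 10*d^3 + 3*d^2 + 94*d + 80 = (d - 8)*(d - 5)*(d + 1)*(d + 2)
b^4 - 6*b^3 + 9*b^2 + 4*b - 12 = (b - 3)*(b - 2)^2*(b + 1)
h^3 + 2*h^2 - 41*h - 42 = (h - 6)*(h + 1)*(h + 7)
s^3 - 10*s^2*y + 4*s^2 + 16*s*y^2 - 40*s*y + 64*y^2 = (s + 4)*(s - 8*y)*(s - 2*y)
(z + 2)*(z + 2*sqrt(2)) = z^2 + 2*z + 2*sqrt(2)*z + 4*sqrt(2)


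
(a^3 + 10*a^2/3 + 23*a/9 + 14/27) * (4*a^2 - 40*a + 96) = 4*a^5 - 80*a^4/3 - 244*a^3/9 + 5936*a^2/27 + 6064*a/27 + 448/9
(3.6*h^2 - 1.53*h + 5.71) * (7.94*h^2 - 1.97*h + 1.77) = 28.584*h^4 - 19.2402*h^3 + 54.7235*h^2 - 13.9568*h + 10.1067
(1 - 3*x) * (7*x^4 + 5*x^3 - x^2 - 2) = -21*x^5 - 8*x^4 + 8*x^3 - x^2 + 6*x - 2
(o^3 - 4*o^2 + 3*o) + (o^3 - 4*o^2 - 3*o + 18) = 2*o^3 - 8*o^2 + 18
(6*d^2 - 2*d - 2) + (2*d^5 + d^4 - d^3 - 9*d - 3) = 2*d^5 + d^4 - d^3 + 6*d^2 - 11*d - 5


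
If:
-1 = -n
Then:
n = 1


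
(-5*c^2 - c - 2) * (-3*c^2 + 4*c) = 15*c^4 - 17*c^3 + 2*c^2 - 8*c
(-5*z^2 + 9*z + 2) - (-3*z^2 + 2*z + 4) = -2*z^2 + 7*z - 2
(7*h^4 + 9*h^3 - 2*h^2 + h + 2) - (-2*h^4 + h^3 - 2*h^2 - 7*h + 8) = 9*h^4 + 8*h^3 + 8*h - 6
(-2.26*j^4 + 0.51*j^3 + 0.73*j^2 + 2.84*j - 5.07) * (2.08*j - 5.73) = -4.7008*j^5 + 14.0106*j^4 - 1.4039*j^3 + 1.7243*j^2 - 26.8188*j + 29.0511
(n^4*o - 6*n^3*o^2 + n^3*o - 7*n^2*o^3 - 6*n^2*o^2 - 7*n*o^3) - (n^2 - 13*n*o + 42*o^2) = n^4*o - 6*n^3*o^2 + n^3*o - 7*n^2*o^3 - 6*n^2*o^2 - n^2 - 7*n*o^3 + 13*n*o - 42*o^2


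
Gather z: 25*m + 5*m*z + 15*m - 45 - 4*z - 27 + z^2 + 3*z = 40*m + z^2 + z*(5*m - 1) - 72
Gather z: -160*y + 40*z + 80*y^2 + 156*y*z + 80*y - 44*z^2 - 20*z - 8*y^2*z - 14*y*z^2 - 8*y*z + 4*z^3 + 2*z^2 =80*y^2 - 80*y + 4*z^3 + z^2*(-14*y - 42) + z*(-8*y^2 + 148*y + 20)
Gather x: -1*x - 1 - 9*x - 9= -10*x - 10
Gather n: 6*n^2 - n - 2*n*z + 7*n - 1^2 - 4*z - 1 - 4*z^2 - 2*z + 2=6*n^2 + n*(6 - 2*z) - 4*z^2 - 6*z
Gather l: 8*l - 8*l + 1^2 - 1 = 0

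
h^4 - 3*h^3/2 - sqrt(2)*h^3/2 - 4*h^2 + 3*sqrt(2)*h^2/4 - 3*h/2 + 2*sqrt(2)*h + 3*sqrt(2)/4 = (h - 3)*(h + 1/2)*(h + 1)*(h - sqrt(2)/2)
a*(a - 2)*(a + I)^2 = a^4 - 2*a^3 + 2*I*a^3 - a^2 - 4*I*a^2 + 2*a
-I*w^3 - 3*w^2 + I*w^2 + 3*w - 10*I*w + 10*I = (w - 5*I)*(w + 2*I)*(-I*w + I)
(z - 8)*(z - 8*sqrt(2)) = z^2 - 8*sqrt(2)*z - 8*z + 64*sqrt(2)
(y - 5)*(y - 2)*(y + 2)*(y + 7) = y^4 + 2*y^3 - 39*y^2 - 8*y + 140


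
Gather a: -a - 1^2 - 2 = -a - 3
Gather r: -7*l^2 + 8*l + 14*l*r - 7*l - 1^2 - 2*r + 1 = -7*l^2 + l + r*(14*l - 2)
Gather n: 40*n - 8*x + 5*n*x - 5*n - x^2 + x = n*(5*x + 35) - x^2 - 7*x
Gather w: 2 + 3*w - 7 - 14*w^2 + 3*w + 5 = -14*w^2 + 6*w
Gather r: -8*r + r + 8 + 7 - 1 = 14 - 7*r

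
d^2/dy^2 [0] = 0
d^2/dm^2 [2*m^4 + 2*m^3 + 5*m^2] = 24*m^2 + 12*m + 10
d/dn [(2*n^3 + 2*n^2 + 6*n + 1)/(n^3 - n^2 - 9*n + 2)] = (-4*n^4 - 48*n^3 - 3*n^2 + 10*n + 21)/(n^6 - 2*n^5 - 17*n^4 + 22*n^3 + 77*n^2 - 36*n + 4)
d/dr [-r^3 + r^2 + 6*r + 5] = -3*r^2 + 2*r + 6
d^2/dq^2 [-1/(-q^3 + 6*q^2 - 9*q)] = 6*(2*q^2 - 4*q + 3)/(q^3*(q^4 - 12*q^3 + 54*q^2 - 108*q + 81))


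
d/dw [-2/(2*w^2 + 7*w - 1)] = 2*(4*w + 7)/(2*w^2 + 7*w - 1)^2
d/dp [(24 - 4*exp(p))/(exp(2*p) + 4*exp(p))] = 4*(exp(2*p) - 12*exp(p) - 24)*exp(-p)/(exp(2*p) + 8*exp(p) + 16)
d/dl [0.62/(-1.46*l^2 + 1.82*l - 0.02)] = (1.8104*l - 1.1284)/(1.46*l^2 - 1.82*l + 0.02)^2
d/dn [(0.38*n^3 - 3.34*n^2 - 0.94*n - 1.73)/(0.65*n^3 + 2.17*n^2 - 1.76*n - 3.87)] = (2.9956*n^4 - 0.115600000000001*n^3 + 6.8799*n^2 + 33.3598*n + 0.593)/(0.4225*n^6 + 2.821*n^5 + 2.4209*n^4 - 12.6694*n^3 - 13.6982*n^2 + 13.6224*n + 14.9769)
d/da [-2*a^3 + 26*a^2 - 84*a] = -6*a^2 + 52*a - 84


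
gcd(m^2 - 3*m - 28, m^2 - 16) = m + 4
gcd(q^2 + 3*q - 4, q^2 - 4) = 1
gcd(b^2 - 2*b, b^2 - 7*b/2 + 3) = b - 2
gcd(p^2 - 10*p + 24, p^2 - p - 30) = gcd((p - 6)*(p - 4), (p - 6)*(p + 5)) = p - 6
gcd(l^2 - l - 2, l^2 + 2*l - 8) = l - 2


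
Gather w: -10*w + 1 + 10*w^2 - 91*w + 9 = 10*w^2 - 101*w + 10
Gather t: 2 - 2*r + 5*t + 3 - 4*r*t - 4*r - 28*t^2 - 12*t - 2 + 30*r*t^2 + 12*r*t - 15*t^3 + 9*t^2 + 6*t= -6*r - 15*t^3 + t^2*(30*r - 19) + t*(8*r - 1) + 3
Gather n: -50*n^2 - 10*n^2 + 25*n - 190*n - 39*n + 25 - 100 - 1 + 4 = -60*n^2 - 204*n - 72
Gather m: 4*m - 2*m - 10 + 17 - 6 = 2*m + 1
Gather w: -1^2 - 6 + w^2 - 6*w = w^2 - 6*w - 7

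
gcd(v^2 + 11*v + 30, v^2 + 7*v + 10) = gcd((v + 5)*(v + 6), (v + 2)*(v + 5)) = v + 5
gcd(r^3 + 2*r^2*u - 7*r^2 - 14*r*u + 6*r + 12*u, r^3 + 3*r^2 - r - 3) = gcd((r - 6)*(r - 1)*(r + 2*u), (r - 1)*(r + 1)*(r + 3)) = r - 1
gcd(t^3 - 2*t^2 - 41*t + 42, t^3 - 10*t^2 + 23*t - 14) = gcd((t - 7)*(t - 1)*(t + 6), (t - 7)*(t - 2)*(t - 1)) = t^2 - 8*t + 7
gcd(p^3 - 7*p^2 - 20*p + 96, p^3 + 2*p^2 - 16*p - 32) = p + 4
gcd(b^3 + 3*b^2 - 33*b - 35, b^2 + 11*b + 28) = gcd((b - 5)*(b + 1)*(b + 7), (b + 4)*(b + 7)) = b + 7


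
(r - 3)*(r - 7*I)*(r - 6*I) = r^3 - 3*r^2 - 13*I*r^2 - 42*r + 39*I*r + 126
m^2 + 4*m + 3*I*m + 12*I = (m + 4)*(m + 3*I)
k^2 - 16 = (k - 4)*(k + 4)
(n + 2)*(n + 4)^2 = n^3 + 10*n^2 + 32*n + 32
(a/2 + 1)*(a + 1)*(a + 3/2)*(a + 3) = a^4/2 + 15*a^3/4 + 10*a^2 + 45*a/4 + 9/2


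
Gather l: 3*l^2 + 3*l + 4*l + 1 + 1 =3*l^2 + 7*l + 2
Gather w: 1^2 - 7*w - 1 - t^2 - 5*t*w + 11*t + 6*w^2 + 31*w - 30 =-t^2 + 11*t + 6*w^2 + w*(24 - 5*t) - 30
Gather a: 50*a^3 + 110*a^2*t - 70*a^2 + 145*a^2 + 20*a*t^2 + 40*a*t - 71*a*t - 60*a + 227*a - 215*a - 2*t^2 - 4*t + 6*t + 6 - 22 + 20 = 50*a^3 + a^2*(110*t + 75) + a*(20*t^2 - 31*t - 48) - 2*t^2 + 2*t + 4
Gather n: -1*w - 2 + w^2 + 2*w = w^2 + w - 2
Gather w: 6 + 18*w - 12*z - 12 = 18*w - 12*z - 6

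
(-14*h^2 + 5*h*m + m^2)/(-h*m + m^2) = (14*h^2 - 5*h*m - m^2)/(m*(h - m))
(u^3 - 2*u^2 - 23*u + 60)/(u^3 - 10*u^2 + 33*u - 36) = (u + 5)/(u - 3)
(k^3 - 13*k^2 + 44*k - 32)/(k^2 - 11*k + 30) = (k^3 - 13*k^2 + 44*k - 32)/(k^2 - 11*k + 30)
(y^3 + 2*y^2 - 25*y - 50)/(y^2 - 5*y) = y + 7 + 10/y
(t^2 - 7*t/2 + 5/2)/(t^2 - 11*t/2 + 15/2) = (t - 1)/(t - 3)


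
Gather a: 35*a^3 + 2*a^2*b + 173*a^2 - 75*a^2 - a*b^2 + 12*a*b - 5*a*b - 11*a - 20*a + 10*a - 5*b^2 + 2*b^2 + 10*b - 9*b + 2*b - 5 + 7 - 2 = 35*a^3 + a^2*(2*b + 98) + a*(-b^2 + 7*b - 21) - 3*b^2 + 3*b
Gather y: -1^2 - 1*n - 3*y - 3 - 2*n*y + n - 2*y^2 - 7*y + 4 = -2*y^2 + y*(-2*n - 10)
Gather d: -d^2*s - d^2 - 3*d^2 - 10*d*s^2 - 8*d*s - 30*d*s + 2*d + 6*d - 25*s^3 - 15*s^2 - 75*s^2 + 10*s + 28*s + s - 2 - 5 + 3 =d^2*(-s - 4) + d*(-10*s^2 - 38*s + 8) - 25*s^3 - 90*s^2 + 39*s - 4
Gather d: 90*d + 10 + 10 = 90*d + 20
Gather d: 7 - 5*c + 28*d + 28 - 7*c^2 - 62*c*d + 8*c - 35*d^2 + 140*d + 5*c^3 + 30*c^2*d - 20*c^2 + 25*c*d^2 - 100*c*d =5*c^3 - 27*c^2 + 3*c + d^2*(25*c - 35) + d*(30*c^2 - 162*c + 168) + 35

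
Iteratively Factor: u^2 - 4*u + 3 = (u - 3)*(u - 1)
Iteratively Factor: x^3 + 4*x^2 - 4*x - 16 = (x + 2)*(x^2 + 2*x - 8) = (x - 2)*(x + 2)*(x + 4)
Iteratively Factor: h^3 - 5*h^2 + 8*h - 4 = (h - 2)*(h^2 - 3*h + 2) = (h - 2)^2*(h - 1)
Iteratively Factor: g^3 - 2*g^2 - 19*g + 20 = (g + 4)*(g^2 - 6*g + 5) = (g - 1)*(g + 4)*(g - 5)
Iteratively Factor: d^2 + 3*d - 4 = (d - 1)*(d + 4)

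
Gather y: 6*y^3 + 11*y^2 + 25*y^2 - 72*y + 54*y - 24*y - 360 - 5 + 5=6*y^3 + 36*y^2 - 42*y - 360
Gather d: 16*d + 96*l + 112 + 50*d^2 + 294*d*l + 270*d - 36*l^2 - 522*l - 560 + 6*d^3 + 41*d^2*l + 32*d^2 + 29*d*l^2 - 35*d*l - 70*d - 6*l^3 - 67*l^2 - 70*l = 6*d^3 + d^2*(41*l + 82) + d*(29*l^2 + 259*l + 216) - 6*l^3 - 103*l^2 - 496*l - 448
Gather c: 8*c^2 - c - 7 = 8*c^2 - c - 7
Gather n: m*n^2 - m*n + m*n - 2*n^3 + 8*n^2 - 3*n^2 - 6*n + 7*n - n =-2*n^3 + n^2*(m + 5)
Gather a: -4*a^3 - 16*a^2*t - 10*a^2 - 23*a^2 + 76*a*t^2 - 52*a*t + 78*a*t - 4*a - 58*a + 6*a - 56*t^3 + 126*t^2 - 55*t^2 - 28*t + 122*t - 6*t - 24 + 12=-4*a^3 + a^2*(-16*t - 33) + a*(76*t^2 + 26*t - 56) - 56*t^3 + 71*t^2 + 88*t - 12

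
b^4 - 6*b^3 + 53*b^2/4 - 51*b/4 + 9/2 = (b - 2)*(b - 3/2)^2*(b - 1)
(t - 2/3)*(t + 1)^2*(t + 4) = t^4 + 16*t^3/3 + 5*t^2 - 2*t - 8/3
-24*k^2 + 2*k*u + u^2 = (-4*k + u)*(6*k + u)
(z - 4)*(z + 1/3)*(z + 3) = z^3 - 2*z^2/3 - 37*z/3 - 4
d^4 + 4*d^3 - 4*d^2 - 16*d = d*(d - 2)*(d + 2)*(d + 4)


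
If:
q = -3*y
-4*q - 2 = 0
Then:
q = -1/2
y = 1/6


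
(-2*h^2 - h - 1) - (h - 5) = -2*h^2 - 2*h + 4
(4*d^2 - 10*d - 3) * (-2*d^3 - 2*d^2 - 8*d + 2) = -8*d^5 + 12*d^4 - 6*d^3 + 94*d^2 + 4*d - 6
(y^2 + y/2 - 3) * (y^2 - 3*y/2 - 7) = y^4 - y^3 - 43*y^2/4 + y + 21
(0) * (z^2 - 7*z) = 0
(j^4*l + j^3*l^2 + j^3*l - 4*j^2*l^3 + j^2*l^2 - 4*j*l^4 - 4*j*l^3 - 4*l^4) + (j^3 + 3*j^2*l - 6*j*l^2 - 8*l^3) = j^4*l + j^3*l^2 + j^3*l + j^3 - 4*j^2*l^3 + j^2*l^2 + 3*j^2*l - 4*j*l^4 - 4*j*l^3 - 6*j*l^2 - 4*l^4 - 8*l^3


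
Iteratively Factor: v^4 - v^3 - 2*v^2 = (v - 2)*(v^3 + v^2) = v*(v - 2)*(v^2 + v) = v^2*(v - 2)*(v + 1)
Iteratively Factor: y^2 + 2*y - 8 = (y - 2)*(y + 4)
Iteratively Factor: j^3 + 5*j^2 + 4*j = (j)*(j^2 + 5*j + 4) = j*(j + 4)*(j + 1)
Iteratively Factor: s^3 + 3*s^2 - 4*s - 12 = (s + 2)*(s^2 + s - 6) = (s - 2)*(s + 2)*(s + 3)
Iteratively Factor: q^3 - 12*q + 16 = (q + 4)*(q^2 - 4*q + 4) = (q - 2)*(q + 4)*(q - 2)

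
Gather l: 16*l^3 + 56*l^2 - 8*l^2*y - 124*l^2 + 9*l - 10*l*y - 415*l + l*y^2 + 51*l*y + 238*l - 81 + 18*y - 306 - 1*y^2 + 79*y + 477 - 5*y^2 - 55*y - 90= 16*l^3 + l^2*(-8*y - 68) + l*(y^2 + 41*y - 168) - 6*y^2 + 42*y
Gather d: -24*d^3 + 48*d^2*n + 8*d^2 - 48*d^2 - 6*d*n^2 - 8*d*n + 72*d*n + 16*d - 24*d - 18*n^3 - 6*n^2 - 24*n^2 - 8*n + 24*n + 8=-24*d^3 + d^2*(48*n - 40) + d*(-6*n^2 + 64*n - 8) - 18*n^3 - 30*n^2 + 16*n + 8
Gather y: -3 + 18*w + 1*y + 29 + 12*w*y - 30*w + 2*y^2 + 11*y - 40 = -12*w + 2*y^2 + y*(12*w + 12) - 14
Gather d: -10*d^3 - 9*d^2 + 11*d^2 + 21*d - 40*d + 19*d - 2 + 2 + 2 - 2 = -10*d^3 + 2*d^2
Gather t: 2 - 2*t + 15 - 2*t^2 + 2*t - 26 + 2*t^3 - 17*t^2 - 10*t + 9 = 2*t^3 - 19*t^2 - 10*t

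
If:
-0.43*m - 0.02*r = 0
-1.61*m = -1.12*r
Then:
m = 0.00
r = 0.00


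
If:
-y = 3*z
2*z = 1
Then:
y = -3/2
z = 1/2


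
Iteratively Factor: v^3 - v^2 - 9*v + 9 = (v + 3)*(v^2 - 4*v + 3) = (v - 1)*(v + 3)*(v - 3)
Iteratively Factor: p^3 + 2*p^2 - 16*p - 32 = (p + 2)*(p^2 - 16) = (p + 2)*(p + 4)*(p - 4)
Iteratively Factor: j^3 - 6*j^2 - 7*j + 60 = (j + 3)*(j^2 - 9*j + 20) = (j - 4)*(j + 3)*(j - 5)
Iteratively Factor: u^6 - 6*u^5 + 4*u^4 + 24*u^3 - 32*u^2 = (u - 2)*(u^5 - 4*u^4 - 4*u^3 + 16*u^2) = (u - 2)*(u + 2)*(u^4 - 6*u^3 + 8*u^2) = u*(u - 2)*(u + 2)*(u^3 - 6*u^2 + 8*u) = u*(u - 4)*(u - 2)*(u + 2)*(u^2 - 2*u) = u^2*(u - 4)*(u - 2)*(u + 2)*(u - 2)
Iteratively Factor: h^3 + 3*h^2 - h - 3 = (h - 1)*(h^2 + 4*h + 3) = (h - 1)*(h + 3)*(h + 1)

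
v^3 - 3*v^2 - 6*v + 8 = (v - 4)*(v - 1)*(v + 2)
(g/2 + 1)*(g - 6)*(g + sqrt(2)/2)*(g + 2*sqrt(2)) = g^4/2 - 2*g^3 + 5*sqrt(2)*g^3/4 - 5*sqrt(2)*g^2 - 5*g^2 - 15*sqrt(2)*g - 4*g - 12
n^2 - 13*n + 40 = (n - 8)*(n - 5)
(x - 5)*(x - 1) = x^2 - 6*x + 5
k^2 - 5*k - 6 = (k - 6)*(k + 1)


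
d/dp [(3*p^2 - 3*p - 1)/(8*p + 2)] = (12*p^2 + 6*p + 1)/(2*(16*p^2 + 8*p + 1))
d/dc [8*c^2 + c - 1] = 16*c + 1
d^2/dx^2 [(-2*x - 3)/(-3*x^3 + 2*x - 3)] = 2*((2*x + 3)*(9*x^2 - 2)^2 + (-18*x^2 - 9*x*(2*x + 3) + 4)*(3*x^3 - 2*x + 3))/(3*x^3 - 2*x + 3)^3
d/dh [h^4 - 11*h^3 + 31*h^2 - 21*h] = 4*h^3 - 33*h^2 + 62*h - 21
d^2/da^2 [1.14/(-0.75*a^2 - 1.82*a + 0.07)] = (1.2825*a^2 + 3.1122*a - 1.14*(1.5*a + 1.82)*(3.0*a + 3.64) - 0.1197)/(0.75*a^2 + 1.82*a - 0.07)^3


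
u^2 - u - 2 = (u - 2)*(u + 1)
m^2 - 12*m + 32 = (m - 8)*(m - 4)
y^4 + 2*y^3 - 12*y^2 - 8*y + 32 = (y - 2)^2*(y + 2)*(y + 4)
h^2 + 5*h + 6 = (h + 2)*(h + 3)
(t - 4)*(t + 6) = t^2 + 2*t - 24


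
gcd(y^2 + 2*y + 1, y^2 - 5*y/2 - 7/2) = y + 1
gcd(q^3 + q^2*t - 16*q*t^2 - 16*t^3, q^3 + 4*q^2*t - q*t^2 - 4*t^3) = q^2 + 5*q*t + 4*t^2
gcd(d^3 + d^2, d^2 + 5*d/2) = d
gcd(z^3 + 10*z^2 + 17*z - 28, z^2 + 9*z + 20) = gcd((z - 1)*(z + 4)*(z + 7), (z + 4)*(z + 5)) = z + 4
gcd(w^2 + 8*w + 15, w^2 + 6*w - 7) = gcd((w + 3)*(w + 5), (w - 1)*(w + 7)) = 1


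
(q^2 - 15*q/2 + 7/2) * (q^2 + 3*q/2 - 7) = q^4 - 6*q^3 - 59*q^2/4 + 231*q/4 - 49/2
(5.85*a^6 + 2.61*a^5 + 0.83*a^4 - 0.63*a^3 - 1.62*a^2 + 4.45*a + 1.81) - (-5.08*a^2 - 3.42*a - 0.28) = 5.85*a^6 + 2.61*a^5 + 0.83*a^4 - 0.63*a^3 + 3.46*a^2 + 7.87*a + 2.09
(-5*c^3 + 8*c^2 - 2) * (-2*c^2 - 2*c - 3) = 10*c^5 - 6*c^4 - c^3 - 20*c^2 + 4*c + 6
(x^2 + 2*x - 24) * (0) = 0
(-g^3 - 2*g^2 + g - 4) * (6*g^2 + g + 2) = -6*g^5 - 13*g^4 + 2*g^3 - 27*g^2 - 2*g - 8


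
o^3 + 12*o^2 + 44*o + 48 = (o + 2)*(o + 4)*(o + 6)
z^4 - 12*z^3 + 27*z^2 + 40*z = z*(z - 8)*(z - 5)*(z + 1)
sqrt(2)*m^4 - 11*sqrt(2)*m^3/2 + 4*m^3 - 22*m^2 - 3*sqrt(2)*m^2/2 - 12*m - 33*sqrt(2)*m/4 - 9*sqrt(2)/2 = (m - 6)*(m + sqrt(2)/2)*(m + 3*sqrt(2)/2)*(sqrt(2)*m + sqrt(2)/2)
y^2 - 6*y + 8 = (y - 4)*(y - 2)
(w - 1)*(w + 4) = w^2 + 3*w - 4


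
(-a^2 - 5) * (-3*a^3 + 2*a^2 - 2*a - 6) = 3*a^5 - 2*a^4 + 17*a^3 - 4*a^2 + 10*a + 30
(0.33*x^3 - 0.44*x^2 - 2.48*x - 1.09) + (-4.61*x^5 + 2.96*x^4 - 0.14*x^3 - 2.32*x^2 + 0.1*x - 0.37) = -4.61*x^5 + 2.96*x^4 + 0.19*x^3 - 2.76*x^2 - 2.38*x - 1.46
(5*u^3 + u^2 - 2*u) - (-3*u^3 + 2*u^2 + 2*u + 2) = 8*u^3 - u^2 - 4*u - 2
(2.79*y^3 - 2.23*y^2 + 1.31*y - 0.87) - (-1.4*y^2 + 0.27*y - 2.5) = 2.79*y^3 - 0.83*y^2 + 1.04*y + 1.63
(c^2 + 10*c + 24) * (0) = 0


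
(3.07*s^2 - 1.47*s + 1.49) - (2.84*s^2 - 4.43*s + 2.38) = 0.23*s^2 + 2.96*s - 0.89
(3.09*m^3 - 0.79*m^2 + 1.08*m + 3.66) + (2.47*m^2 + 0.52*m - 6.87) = 3.09*m^3 + 1.68*m^2 + 1.6*m - 3.21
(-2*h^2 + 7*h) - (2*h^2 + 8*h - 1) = -4*h^2 - h + 1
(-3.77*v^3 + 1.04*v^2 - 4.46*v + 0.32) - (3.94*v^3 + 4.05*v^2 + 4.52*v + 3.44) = -7.71*v^3 - 3.01*v^2 - 8.98*v - 3.12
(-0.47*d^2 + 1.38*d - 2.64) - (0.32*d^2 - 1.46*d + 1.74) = -0.79*d^2 + 2.84*d - 4.38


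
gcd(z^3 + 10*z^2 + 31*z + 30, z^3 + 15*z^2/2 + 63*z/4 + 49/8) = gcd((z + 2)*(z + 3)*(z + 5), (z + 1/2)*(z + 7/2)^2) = 1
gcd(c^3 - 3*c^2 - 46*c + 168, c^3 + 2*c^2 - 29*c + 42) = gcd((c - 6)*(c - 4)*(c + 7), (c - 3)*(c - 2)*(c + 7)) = c + 7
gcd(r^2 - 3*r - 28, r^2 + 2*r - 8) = r + 4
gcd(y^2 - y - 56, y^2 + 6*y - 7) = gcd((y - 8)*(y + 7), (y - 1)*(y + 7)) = y + 7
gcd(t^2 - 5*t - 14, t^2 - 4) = t + 2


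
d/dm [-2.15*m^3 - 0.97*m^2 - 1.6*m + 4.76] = -6.45*m^2 - 1.94*m - 1.6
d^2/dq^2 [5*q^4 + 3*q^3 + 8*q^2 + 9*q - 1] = 60*q^2 + 18*q + 16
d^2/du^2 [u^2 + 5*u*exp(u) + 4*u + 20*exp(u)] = 5*u*exp(u) + 30*exp(u) + 2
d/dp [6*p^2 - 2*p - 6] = 12*p - 2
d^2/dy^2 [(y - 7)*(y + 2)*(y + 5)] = 6*y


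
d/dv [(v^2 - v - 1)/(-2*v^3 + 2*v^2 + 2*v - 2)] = (v^3/2 - v^2/2 - v - 1)/(v^5 - v^4 - 2*v^3 + 2*v^2 + v - 1)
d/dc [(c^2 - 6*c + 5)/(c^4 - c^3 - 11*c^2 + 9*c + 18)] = (2*(c - 3)*(c^4 - c^3 - 11*c^2 + 9*c + 18) - (c^2 - 6*c + 5)*(4*c^3 - 3*c^2 - 22*c + 9))/(c^4 - c^3 - 11*c^2 + 9*c + 18)^2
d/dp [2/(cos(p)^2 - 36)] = 4*sin(p)*cos(p)/(cos(p)^2 - 36)^2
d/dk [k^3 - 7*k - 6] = 3*k^2 - 7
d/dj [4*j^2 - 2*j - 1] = 8*j - 2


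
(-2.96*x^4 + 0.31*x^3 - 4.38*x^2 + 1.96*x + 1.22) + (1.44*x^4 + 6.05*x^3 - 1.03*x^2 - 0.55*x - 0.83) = -1.52*x^4 + 6.36*x^3 - 5.41*x^2 + 1.41*x + 0.39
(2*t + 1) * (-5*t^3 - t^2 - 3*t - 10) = -10*t^4 - 7*t^3 - 7*t^2 - 23*t - 10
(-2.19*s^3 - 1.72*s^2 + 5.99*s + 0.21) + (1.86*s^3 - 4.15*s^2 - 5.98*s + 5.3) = -0.33*s^3 - 5.87*s^2 + 0.00999999999999979*s + 5.51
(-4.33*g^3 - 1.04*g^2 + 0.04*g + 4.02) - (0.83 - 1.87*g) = -4.33*g^3 - 1.04*g^2 + 1.91*g + 3.19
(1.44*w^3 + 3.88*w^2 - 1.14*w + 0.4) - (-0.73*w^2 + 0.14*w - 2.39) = 1.44*w^3 + 4.61*w^2 - 1.28*w + 2.79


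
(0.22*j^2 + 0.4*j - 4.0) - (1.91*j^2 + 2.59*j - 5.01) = -1.69*j^2 - 2.19*j + 1.01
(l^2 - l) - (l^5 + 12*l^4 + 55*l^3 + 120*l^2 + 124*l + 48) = -l^5 - 12*l^4 - 55*l^3 - 119*l^2 - 125*l - 48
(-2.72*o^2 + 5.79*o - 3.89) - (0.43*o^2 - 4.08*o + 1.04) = -3.15*o^2 + 9.87*o - 4.93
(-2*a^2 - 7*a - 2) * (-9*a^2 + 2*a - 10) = 18*a^4 + 59*a^3 + 24*a^2 + 66*a + 20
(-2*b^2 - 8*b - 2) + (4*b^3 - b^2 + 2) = 4*b^3 - 3*b^2 - 8*b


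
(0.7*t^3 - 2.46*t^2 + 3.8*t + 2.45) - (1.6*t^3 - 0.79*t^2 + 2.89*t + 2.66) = -0.9*t^3 - 1.67*t^2 + 0.91*t - 0.21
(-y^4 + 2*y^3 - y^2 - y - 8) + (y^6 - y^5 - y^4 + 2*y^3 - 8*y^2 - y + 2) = y^6 - y^5 - 2*y^4 + 4*y^3 - 9*y^2 - 2*y - 6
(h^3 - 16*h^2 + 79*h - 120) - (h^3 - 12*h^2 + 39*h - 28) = -4*h^2 + 40*h - 92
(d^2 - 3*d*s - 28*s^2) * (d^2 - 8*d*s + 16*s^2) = d^4 - 11*d^3*s + 12*d^2*s^2 + 176*d*s^3 - 448*s^4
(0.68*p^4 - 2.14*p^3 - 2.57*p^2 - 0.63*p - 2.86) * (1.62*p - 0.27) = 1.1016*p^5 - 3.6504*p^4 - 3.5856*p^3 - 0.3267*p^2 - 4.4631*p + 0.7722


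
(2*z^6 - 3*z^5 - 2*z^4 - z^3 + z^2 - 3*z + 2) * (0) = 0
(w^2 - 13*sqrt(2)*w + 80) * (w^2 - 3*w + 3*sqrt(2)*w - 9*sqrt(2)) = w^4 - 10*sqrt(2)*w^3 - 3*w^3 + 2*w^2 + 30*sqrt(2)*w^2 - 6*w + 240*sqrt(2)*w - 720*sqrt(2)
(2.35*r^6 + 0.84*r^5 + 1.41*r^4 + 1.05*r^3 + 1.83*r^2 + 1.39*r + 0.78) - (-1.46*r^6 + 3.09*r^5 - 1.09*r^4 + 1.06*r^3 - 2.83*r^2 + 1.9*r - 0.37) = 3.81*r^6 - 2.25*r^5 + 2.5*r^4 - 0.01*r^3 + 4.66*r^2 - 0.51*r + 1.15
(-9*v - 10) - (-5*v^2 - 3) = 5*v^2 - 9*v - 7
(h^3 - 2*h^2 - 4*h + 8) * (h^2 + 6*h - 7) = h^5 + 4*h^4 - 23*h^3 - 2*h^2 + 76*h - 56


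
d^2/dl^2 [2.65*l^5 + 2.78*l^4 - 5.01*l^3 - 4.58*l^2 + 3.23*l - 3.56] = 53.0*l^3 + 33.36*l^2 - 30.06*l - 9.16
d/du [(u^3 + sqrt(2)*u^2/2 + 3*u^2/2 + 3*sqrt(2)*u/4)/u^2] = 1 - 3*sqrt(2)/(4*u^2)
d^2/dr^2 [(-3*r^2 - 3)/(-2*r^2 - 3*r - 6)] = 18*(-2*r^3 - 8*r^2 + 6*r + 11)/(8*r^6 + 36*r^5 + 126*r^4 + 243*r^3 + 378*r^2 + 324*r + 216)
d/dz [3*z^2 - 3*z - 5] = 6*z - 3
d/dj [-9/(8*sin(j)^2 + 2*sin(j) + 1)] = 18*(8*sin(j) + 1)*cos(j)/(8*sin(j)^2 + 2*sin(j) + 1)^2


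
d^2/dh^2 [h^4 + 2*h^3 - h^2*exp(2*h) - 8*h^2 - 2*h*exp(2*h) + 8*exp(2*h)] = -4*h^2*exp(2*h) + 12*h^2 - 16*h*exp(2*h) + 12*h + 22*exp(2*h) - 16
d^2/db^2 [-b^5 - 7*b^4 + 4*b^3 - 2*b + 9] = 4*b*(-5*b^2 - 21*b + 6)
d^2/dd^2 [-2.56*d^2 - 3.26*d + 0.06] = -5.12000000000000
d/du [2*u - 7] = 2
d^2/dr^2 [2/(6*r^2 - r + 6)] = 4*(-36*r^2 + 6*r + (12*r - 1)^2 - 36)/(6*r^2 - r + 6)^3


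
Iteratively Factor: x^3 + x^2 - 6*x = (x)*(x^2 + x - 6) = x*(x + 3)*(x - 2)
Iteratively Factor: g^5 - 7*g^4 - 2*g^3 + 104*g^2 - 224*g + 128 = (g - 4)*(g^4 - 3*g^3 - 14*g^2 + 48*g - 32) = (g - 4)^2*(g^3 + g^2 - 10*g + 8) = (g - 4)^2*(g - 1)*(g^2 + 2*g - 8) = (g - 4)^2*(g - 2)*(g - 1)*(g + 4)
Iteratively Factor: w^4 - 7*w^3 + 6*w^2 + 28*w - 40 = (w - 5)*(w^3 - 2*w^2 - 4*w + 8) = (w - 5)*(w - 2)*(w^2 - 4) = (w - 5)*(w - 2)*(w + 2)*(w - 2)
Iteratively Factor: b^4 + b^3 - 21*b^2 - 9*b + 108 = (b + 4)*(b^3 - 3*b^2 - 9*b + 27) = (b - 3)*(b + 4)*(b^2 - 9) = (b - 3)^2*(b + 4)*(b + 3)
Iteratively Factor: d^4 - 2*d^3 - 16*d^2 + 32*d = (d)*(d^3 - 2*d^2 - 16*d + 32) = d*(d - 2)*(d^2 - 16) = d*(d - 4)*(d - 2)*(d + 4)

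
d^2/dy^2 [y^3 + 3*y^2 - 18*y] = 6*y + 6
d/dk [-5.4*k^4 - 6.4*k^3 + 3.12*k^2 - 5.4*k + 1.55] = -21.6*k^3 - 19.2*k^2 + 6.24*k - 5.4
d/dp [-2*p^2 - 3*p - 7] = -4*p - 3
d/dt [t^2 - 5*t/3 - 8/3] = 2*t - 5/3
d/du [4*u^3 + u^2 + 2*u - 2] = 12*u^2 + 2*u + 2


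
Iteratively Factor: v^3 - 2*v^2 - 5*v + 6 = (v + 2)*(v^2 - 4*v + 3) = (v - 1)*(v + 2)*(v - 3)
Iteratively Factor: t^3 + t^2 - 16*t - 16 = (t + 4)*(t^2 - 3*t - 4) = (t - 4)*(t + 4)*(t + 1)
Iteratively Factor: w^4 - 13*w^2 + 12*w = (w + 4)*(w^3 - 4*w^2 + 3*w) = (w - 1)*(w + 4)*(w^2 - 3*w) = (w - 3)*(w - 1)*(w + 4)*(w)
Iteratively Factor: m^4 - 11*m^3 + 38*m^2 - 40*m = (m - 4)*(m^3 - 7*m^2 + 10*m) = (m - 5)*(m - 4)*(m^2 - 2*m) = m*(m - 5)*(m - 4)*(m - 2)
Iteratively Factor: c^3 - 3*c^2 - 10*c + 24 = (c - 2)*(c^2 - c - 12) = (c - 4)*(c - 2)*(c + 3)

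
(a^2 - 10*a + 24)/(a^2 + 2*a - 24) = (a - 6)/(a + 6)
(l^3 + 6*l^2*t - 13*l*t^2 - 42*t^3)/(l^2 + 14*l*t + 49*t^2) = (l^2 - l*t - 6*t^2)/(l + 7*t)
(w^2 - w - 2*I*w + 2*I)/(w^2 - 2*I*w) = (w - 1)/w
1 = 1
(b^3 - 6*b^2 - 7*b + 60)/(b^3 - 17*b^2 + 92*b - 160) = (b + 3)/(b - 8)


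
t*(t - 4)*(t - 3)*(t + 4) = t^4 - 3*t^3 - 16*t^2 + 48*t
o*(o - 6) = o^2 - 6*o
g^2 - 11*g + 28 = (g - 7)*(g - 4)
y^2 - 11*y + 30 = (y - 6)*(y - 5)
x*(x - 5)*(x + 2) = x^3 - 3*x^2 - 10*x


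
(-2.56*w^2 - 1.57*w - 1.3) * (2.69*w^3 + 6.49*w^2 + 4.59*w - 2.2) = -6.8864*w^5 - 20.8377*w^4 - 25.4367*w^3 - 10.0113*w^2 - 2.513*w + 2.86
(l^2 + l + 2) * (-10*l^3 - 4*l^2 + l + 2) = -10*l^5 - 14*l^4 - 23*l^3 - 5*l^2 + 4*l + 4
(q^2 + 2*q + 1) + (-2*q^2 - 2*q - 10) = -q^2 - 9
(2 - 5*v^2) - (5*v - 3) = -5*v^2 - 5*v + 5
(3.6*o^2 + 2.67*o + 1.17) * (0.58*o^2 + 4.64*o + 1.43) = 2.088*o^4 + 18.2526*o^3 + 18.2154*o^2 + 9.2469*o + 1.6731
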